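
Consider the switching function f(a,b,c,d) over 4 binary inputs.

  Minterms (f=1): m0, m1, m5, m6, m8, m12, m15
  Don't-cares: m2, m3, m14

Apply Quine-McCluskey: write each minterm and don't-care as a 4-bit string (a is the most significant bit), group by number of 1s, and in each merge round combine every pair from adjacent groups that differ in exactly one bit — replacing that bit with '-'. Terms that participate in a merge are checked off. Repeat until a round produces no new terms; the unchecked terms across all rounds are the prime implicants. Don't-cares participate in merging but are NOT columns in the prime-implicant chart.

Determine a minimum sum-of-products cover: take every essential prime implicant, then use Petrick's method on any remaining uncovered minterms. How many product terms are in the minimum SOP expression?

5

Round 0: 0000✓ 0001✓ 0010✓ 0011✓ 0101✓ 0110✓ 1000✓ 1100✓ 1110✓ 1111✓
Round 1: -000 -110 0-01 0-10 00-0✓ 00-1✓ 000-✓ 001-✓ 1-00 11-0 111-
Round 2: 00--
PIs = {-000, -110, 0-01, 0-10, 00--, 1-00, 11-0, 111-}
Coverage chart:
  m0: -000,00--
  m1: 0-01,00--
  m5: 0-01 ←essential
  m6: -110,0-10
  m8: -000,1-00
  m12: 1-00,11-0
  m15: 111- ←essential
Essential: 0-01, 111-
Petrick residual → -000, -110, 1-00
Min cover (5 terms): b'c'd' + bcd' + a'c'd + ac'd' + abc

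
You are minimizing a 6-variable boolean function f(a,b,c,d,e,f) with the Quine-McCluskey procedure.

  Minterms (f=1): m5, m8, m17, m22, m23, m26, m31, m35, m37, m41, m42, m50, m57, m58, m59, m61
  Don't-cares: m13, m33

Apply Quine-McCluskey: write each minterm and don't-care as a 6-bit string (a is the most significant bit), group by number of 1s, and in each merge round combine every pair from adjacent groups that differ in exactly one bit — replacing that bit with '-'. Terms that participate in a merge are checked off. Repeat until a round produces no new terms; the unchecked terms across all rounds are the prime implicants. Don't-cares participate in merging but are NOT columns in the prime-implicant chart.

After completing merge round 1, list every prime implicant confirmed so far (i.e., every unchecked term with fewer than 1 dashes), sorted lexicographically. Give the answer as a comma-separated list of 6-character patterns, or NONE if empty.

001000, 010001

[col 0] 000101*, 001000, 001101*, 010001, 010110*, 010111*, 011010*, 011111*, 100001*, 100011*, 100101*, 101001*, 101010*, 110010*, 111001*, 111010*, 111011*, 111101*
[col 1] -00101, -11010, 00-101, 01-111, 01011-, 1-1001, 1-1010, 10-001, 100-01, 1000-1, 11-010, 111-01, 1110-1, 11101-
Prime implicants: -00101, -11010, 00-101, 001000, 01-111, 010001, 01011-, 1-1001, 1-1010, 10-001, 100-01, 1000-1, 11-010, 111-01, 1110-1, 11101-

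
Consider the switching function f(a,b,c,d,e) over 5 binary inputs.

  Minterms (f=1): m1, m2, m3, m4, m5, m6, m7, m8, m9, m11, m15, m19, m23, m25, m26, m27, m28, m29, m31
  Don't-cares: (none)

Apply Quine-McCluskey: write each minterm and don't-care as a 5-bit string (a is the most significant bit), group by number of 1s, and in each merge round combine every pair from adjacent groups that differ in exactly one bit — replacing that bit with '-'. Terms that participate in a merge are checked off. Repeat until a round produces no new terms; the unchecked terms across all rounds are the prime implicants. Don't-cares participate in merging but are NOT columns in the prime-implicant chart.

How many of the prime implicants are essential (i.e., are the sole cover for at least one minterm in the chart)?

size-2^0 implicants → 00001(✓)  00010(✓)  00011(✓)  00100(✓)  00101(✓)  00110(✓)  00111(✓)  01000(✓)  01001(✓)  01011(✓)  01111(✓)  10011(✓)  10111(✓)  11001(✓)  11010(✓)  11011(✓)  11100(✓)  11101(✓)  11111(✓)
size-2^1 implicants → -0011(✓)  -0111(✓)  -1001(✓)  -1011(✓)  -1111(✓)  0-001(✓)  0-011(✓)  0-111(✓)  00-01(✓)  00-10(✓)  00-11(✓)  000-1(✓)  0001-(✓)  001-0(✓)  001-1(✓)  0010-(✓)  0011-(✓)  01-11(✓)  010-1(✓)  0100-  1-011(✓)  1-111(✓)  10-11(✓)  11-01(✓)  11-11(✓)  110-1(✓)  1101-  111-1(✓)  1110-
size-2^2 implicants → --011(✓)  --111(✓)  -0-11(✓)  -1-11(✓)  -10-1  0--11(✓)  0-0-1  00--1  00-1-  001--  1--11(✓)  11--1
size-2^3 implicants → ---11
Unchecked terms (primes): ---11, -10-1, 0-0-1, 00--1, 00-1-, 001--, 0100-, 11--1, 1101-, 1110-
Minterm coverage:
  m1 ⊆ 0-0-1,00--1
  m2 ⊆ 00-1- [E]
  m3 ⊆ ---11,0-0-1,00--1,00-1-
  m4 ⊆ 001-- [E]
  m5 ⊆ 00--1,001--
  m6 ⊆ 00-1-,001--
  m7 ⊆ ---11,00--1,00-1-,001--
  m8 ⊆ 0100- [E]
  m9 ⊆ -10-1,0-0-1,0100-
  m11 ⊆ ---11,-10-1,0-0-1
  m15 ⊆ ---11 [E]
  m19 ⊆ ---11 [E]
  m23 ⊆ ---11 [E]
  m25 ⊆ -10-1,11--1
  m26 ⊆ 1101- [E]
  m27 ⊆ ---11,-10-1,11--1,1101-
  m28 ⊆ 1110- [E]
  m29 ⊆ 11--1,1110-
  m31 ⊆ ---11,11--1
E = {---11, 00-1-, 001--, 0100-, 1101-, 1110-}

6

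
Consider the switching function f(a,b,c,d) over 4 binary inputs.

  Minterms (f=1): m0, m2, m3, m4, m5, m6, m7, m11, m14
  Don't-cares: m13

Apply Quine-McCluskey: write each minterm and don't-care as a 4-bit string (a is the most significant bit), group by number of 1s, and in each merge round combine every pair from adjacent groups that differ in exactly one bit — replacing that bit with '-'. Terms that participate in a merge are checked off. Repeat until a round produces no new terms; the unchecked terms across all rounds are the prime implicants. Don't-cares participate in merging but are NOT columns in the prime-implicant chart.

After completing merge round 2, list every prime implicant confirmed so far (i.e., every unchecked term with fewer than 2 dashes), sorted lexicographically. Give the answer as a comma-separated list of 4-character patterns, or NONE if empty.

[col 0] 0000*, 0010*, 0011*, 0100*, 0101*, 0110*, 0111*, 1011*, 1101*, 1110*
[col 1] -011, -101, -110, 0-00*, 0-10*, 0-11*, 00-0*, 001-*, 01-0*, 01-1*, 010-*, 011-*
[col 2] 0--0, 0-1-, 01--
Prime implicants: -011, -101, -110, 0--0, 0-1-, 01--

-011, -101, -110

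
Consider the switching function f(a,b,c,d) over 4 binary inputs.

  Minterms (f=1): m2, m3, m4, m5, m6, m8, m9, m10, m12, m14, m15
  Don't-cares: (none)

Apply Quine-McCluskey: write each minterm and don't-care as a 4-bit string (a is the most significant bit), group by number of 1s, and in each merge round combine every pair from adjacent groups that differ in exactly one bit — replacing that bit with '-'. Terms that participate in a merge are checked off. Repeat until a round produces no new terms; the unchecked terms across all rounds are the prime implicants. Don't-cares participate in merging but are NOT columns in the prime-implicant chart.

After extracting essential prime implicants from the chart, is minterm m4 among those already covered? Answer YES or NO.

YES

size-2^0 implicants → 0010(✓)  0011(✓)  0100(✓)  0101(✓)  0110(✓)  1000(✓)  1001(✓)  1010(✓)  1100(✓)  1110(✓)  1111(✓)
size-2^1 implicants → -010(✓)  -100(✓)  -110(✓)  0-10(✓)  001-  01-0(✓)  010-  1-00(✓)  1-10(✓)  10-0(✓)  100-  11-0(✓)  111-
size-2^2 implicants → --10  -1-0  1--0
Unchecked terms (primes): --10, -1-0, 001-, 010-, 1--0, 100-, 111-
Minterm coverage:
  m2 ⊆ --10,001-
  m3 ⊆ 001- [E]
  m4 ⊆ -1-0,010-
  m5 ⊆ 010- [E]
  m6 ⊆ --10,-1-0
  m8 ⊆ 1--0,100-
  m9 ⊆ 100- [E]
  m10 ⊆ --10,1--0
  m12 ⊆ -1-0,1--0
  m14 ⊆ --10,-1-0,1--0,111-
  m15 ⊆ 111- [E]
E = {001-, 010-, 100-, 111-}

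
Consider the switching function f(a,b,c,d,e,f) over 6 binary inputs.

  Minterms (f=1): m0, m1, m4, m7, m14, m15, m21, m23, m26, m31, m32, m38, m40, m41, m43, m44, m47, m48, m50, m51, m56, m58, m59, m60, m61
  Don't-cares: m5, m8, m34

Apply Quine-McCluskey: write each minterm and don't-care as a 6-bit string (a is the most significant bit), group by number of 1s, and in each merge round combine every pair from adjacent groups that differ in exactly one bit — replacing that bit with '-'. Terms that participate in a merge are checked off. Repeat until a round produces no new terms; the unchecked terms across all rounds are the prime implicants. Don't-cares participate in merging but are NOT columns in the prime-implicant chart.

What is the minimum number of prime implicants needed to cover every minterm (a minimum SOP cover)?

12

[col 0] 000000*, 000001*, 000100*, 000101*, 000111*, 001000*, 001110*, 001111*, 010101*, 010111*, 011010*, 011111*, 100000*, 100010*, 100110*, 101000*, 101001*, 101011*, 101100*, 101111*, 110000*, 110010*, 110011*, 111000*, 111010*, 111011*, 111100*, 111101*
[col 1] -00000*, -01000*, -01111, -11010, 0-0101*, 0-0111*, 0-1111*, 00-000*, 00-111*, 000-00*, 000-01*, 00000-*, 0001-1*, 00010-*, 00111-, 01-111*, 0101-1*, 1-0000*, 1-0010*, 1-1000*, 1-1011, 1-1100*, 10-000*, 100-10, 1000-0*, 101-00*, 101-11, 1010-1, 10100-, 11-000*, 11-010*, 11-011*, 1100-0*, 11001-*, 111-00*, 1110-0*, 11101-*, 11110-
[col 2] -0-000, 0--111, 0-01-1, 000-0-, 1--000, 1-00-0, 1-1-00, 11-0-0, 11-01-
Prime implicants: -0-000, -01111, -11010, 0--111, 0-01-1, 000-0-, 00111-, 1--000, 1-00-0, 1-1-00, 1-1011, 100-10, 101-11, 1010-1, 10100-, 11-0-0, 11-01-, 11110-
PI chart (minterm → PIs covering it):
  0 | -0-000,000-0-
  1 | 000-0-  (sole → essential)
  4 | 000-0-  (sole → essential)
  7 | 0--111,0-01-1
  14 | 00111-  (sole → essential)
  15 | -01111,0--111,00111-
  21 | 0-01-1  (sole → essential)
  23 | 0--111,0-01-1
  26 | -11010  (sole → essential)
  31 | 0--111  (sole → essential)
  32 | -0-000,1--000,1-00-0
  38 | 100-10  (sole → essential)
  40 | -0-000,1--000,1-1-00,10100-
  41 | 1010-1,10100-
  43 | 1-1011,101-11,1010-1
  44 | 1-1-00  (sole → essential)
  47 | -01111,101-11
  48 | 1--000,1-00-0,11-0-0
  50 | 1-00-0,11-0-0,11-01-
  51 | 11-01-  (sole → essential)
  56 | 1--000,1-1-00,11-0-0
  58 | -11010,11-0-0,11-01-
  59 | 1-1011,11-01-
  60 | 1-1-00,11110-
  61 | 11110-  (sole → essential)
Essential prime implicants: -11010, 0--111, 0-01-1, 000-0-, 00111-, 1-1-00, 100-10, 11-01-, 11110-
Petrick residual → -01111, 1--000, 1010-1
Minimum SOP uses 12 PIs: b'cdef + bcd'ef' + a'def + a'c'df + a'b'c'e' + a'b'cde + ad'e'f' + ace'f' + ab'c'ef' + ab'cd'f + abd'e + abcde'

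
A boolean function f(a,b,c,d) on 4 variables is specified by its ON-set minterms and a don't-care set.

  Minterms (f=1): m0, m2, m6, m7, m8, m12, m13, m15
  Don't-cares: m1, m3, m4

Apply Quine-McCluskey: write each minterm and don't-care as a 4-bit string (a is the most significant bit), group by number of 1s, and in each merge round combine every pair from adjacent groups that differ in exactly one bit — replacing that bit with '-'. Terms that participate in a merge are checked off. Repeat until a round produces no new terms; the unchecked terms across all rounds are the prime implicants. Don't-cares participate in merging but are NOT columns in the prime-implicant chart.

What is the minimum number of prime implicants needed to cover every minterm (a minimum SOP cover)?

3

size-2^0 implicants → 0000(✓)  0001(✓)  0010(✓)  0011(✓)  0100(✓)  0110(✓)  0111(✓)  1000(✓)  1100(✓)  1101(✓)  1111(✓)
size-2^1 implicants → -000(✓)  -100(✓)  -111  0-00(✓)  0-10(✓)  0-11(✓)  00-0(✓)  00-1(✓)  000-(✓)  001-(✓)  01-0(✓)  011-(✓)  1-00(✓)  11-1  110-
size-2^2 implicants → --00  0--0  0-1-  00--
Unchecked terms (primes): --00, -111, 0--0, 0-1-, 00--, 11-1, 110-
Minterm coverage:
  m0 ⊆ --00,0--0,00--
  m2 ⊆ 0--0,0-1-,00--
  m6 ⊆ 0--0,0-1-
  m7 ⊆ -111,0-1-
  m8 ⊆ --00 [E]
  m12 ⊆ --00,110-
  m13 ⊆ 11-1,110-
  m15 ⊆ -111,11-1
E = {--00}
Petrick residual → 0-1-, 11-1
Cover = c'd' + a'c + abd  |cover|=3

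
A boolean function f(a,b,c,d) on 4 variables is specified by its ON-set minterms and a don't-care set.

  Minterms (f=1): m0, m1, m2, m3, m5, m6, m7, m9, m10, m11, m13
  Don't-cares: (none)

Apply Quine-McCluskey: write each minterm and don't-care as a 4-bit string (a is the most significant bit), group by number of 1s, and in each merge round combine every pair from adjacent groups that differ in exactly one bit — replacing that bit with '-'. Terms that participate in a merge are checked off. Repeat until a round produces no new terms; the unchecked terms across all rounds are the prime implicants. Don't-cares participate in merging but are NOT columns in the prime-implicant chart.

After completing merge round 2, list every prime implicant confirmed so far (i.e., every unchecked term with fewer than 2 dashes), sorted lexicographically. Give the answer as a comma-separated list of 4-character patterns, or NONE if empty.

size-2^0 implicants → 0000(✓)  0001(✓)  0010(✓)  0011(✓)  0101(✓)  0110(✓)  0111(✓)  1001(✓)  1010(✓)  1011(✓)  1101(✓)
size-2^1 implicants → -001(✓)  -010(✓)  -011(✓)  -101(✓)  0-01(✓)  0-10(✓)  0-11(✓)  00-0(✓)  00-1(✓)  000-(✓)  001-(✓)  01-1(✓)  011-(✓)  1-01(✓)  10-1(✓)  101-(✓)
size-2^2 implicants → --01  -0-1  -01-  0--1  0-1-  00--
Unchecked terms (primes): --01, -0-1, -01-, 0--1, 0-1-, 00--

NONE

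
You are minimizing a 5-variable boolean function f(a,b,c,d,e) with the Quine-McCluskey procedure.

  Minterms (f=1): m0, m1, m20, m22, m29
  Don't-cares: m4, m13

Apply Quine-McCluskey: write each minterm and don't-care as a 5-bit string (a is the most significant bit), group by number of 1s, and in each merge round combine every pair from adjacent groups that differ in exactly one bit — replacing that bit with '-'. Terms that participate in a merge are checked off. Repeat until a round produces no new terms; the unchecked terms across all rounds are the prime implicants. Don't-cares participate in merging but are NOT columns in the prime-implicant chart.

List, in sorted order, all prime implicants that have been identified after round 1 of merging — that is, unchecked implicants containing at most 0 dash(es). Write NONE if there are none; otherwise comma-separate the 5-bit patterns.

size-2^0 implicants → 00000(✓)  00001(✓)  00100(✓)  01101(✓)  10100(✓)  10110(✓)  11101(✓)
size-2^1 implicants → -0100  -1101  00-00  0000-  101-0
Unchecked terms (primes): -0100, -1101, 00-00, 0000-, 101-0

NONE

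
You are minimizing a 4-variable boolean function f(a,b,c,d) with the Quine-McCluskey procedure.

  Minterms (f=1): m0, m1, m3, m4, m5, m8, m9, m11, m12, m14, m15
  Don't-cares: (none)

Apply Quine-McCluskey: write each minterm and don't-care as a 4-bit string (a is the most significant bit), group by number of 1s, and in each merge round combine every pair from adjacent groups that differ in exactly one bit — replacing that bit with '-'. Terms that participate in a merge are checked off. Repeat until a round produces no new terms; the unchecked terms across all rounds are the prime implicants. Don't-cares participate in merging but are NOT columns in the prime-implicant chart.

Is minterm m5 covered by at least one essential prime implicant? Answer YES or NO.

YES

[col 0] 0000*, 0001*, 0011*, 0100*, 0101*, 1000*, 1001*, 1011*, 1100*, 1110*, 1111*
[col 1] -000*, -001*, -011*, -100*, 0-00*, 0-01*, 00-1*, 000-*, 010-*, 1-00*, 1-11, 10-1*, 100-*, 11-0, 111-
[col 2] --00, -0-1, -00-, 0-0-
Prime implicants: --00, -0-1, -00-, 0-0-, 1-11, 11-0, 111-
PI chart (minterm → PIs covering it):
  0 | --00,-00-,0-0-
  1 | -0-1,-00-,0-0-
  3 | -0-1  (sole → essential)
  4 | --00,0-0-
  5 | 0-0-  (sole → essential)
  8 | --00,-00-
  9 | -0-1,-00-
  11 | -0-1,1-11
  12 | --00,11-0
  14 | 11-0,111-
  15 | 1-11,111-
Essential prime implicants: -0-1, 0-0-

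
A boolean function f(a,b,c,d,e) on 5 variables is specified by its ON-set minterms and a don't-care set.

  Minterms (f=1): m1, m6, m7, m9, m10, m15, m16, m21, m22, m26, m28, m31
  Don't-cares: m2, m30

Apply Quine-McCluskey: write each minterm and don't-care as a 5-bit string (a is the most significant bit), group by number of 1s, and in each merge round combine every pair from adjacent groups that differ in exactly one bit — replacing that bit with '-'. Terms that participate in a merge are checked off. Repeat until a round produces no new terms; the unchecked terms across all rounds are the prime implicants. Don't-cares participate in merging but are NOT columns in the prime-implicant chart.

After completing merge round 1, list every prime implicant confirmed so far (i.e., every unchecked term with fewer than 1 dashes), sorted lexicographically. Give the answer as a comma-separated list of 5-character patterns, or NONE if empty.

size-2^0 implicants → 00001(✓)  00010(✓)  00110(✓)  00111(✓)  01001(✓)  01010(✓)  01111(✓)  10000  10101  10110(✓)  11010(✓)  11100(✓)  11110(✓)  11111(✓)
size-2^1 implicants → -0110  -1010  -1111  0-001  0-010  0-111  00-10  0011-  1-110  11-10  111-0  1111-
Unchecked terms (primes): -0110, -1010, -1111, 0-001, 0-010, 0-111, 00-10, 0011-, 1-110, 10000, 10101, 11-10, 111-0, 1111-

10000, 10101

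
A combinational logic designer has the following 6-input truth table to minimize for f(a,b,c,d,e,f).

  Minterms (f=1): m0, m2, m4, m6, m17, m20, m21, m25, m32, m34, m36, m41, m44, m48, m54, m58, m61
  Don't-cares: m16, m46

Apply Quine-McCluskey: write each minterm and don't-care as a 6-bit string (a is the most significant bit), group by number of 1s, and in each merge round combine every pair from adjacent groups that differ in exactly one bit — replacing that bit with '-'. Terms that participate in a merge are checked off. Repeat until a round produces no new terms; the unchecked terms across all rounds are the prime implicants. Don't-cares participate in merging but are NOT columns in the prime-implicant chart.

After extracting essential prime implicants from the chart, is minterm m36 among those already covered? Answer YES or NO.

NO

[col 0] 000000*, 000010*, 000100*, 000110*, 010000*, 010001*, 010100*, 010101*, 011001*, 100000*, 100010*, 100100*, 101001, 101100*, 101110*, 110000*, 110110, 111010, 111101
[col 1] -00000*, -00010*, -00100*, -10000*, 0-0000*, 0-0100*, 000-00*, 000-10*, 0000-0*, 0001-0*, 01-001, 010-00*, 010-01*, 01000-*, 01010-*, 1-0000*, 10-100, 100-00*, 1000-0*, 1011-0
[col 2] --0000, -00-00, -000-0, 0-0-00, 000--0, 010-0-
Prime implicants: --0000, -00-00, -000-0, 0-0-00, 000--0, 01-001, 010-0-, 10-100, 101001, 1011-0, 110110, 111010, 111101
PI chart (minterm → PIs covering it):
  0 | --0000,-00-00,-000-0,0-0-00,000--0
  2 | -000-0,000--0
  4 | -00-00,0-0-00,000--0
  6 | 000--0  (sole → essential)
  17 | 01-001,010-0-
  20 | 0-0-00,010-0-
  21 | 010-0-  (sole → essential)
  25 | 01-001  (sole → essential)
  32 | --0000,-00-00,-000-0
  34 | -000-0  (sole → essential)
  36 | -00-00,10-100
  41 | 101001  (sole → essential)
  44 | 10-100,1011-0
  48 | --0000  (sole → essential)
  54 | 110110  (sole → essential)
  58 | 111010  (sole → essential)
  61 | 111101  (sole → essential)
Essential prime implicants: --0000, -000-0, 000--0, 01-001, 010-0-, 101001, 110110, 111010, 111101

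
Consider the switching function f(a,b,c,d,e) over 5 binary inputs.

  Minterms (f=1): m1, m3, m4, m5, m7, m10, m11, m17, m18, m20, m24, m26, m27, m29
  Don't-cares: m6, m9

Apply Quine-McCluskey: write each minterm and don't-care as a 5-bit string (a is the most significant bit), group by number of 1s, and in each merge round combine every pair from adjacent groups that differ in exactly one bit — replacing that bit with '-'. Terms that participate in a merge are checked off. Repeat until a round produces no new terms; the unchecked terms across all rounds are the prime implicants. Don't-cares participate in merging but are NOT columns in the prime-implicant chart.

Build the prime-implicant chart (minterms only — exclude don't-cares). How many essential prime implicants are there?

size-2^0 implicants → 00001(✓)  00011(✓)  00100(✓)  00101(✓)  00110(✓)  00111(✓)  01001(✓)  01010(✓)  01011(✓)  10001(✓)  10010(✓)  10100(✓)  11000(✓)  11010(✓)  11011(✓)  11101
size-2^1 implicants → -0001  -0100  -1010(✓)  -1011(✓)  0-001(✓)  0-011(✓)  00-01(✓)  00-11(✓)  000-1(✓)  001-0(✓)  001-1(✓)  0010-(✓)  0011-(✓)  010-1(✓)  0101-(✓)  1-010  110-0  1101-(✓)
size-2^2 implicants → -101-  0-0-1  00--1  001--
Unchecked terms (primes): -0001, -0100, -101-, 0-0-1, 00--1, 001--, 1-010, 110-0, 11101
Minterm coverage:
  m1 ⊆ -0001,0-0-1,00--1
  m3 ⊆ 0-0-1,00--1
  m4 ⊆ -0100,001--
  m5 ⊆ 00--1,001--
  m7 ⊆ 00--1,001--
  m10 ⊆ -101- [E]
  m11 ⊆ -101-,0-0-1
  m17 ⊆ -0001 [E]
  m18 ⊆ 1-010 [E]
  m20 ⊆ -0100 [E]
  m24 ⊆ 110-0 [E]
  m26 ⊆ -101-,1-010,110-0
  m27 ⊆ -101- [E]
  m29 ⊆ 11101 [E]
E = {-0001, -0100, -101-, 1-010, 110-0, 11101}

6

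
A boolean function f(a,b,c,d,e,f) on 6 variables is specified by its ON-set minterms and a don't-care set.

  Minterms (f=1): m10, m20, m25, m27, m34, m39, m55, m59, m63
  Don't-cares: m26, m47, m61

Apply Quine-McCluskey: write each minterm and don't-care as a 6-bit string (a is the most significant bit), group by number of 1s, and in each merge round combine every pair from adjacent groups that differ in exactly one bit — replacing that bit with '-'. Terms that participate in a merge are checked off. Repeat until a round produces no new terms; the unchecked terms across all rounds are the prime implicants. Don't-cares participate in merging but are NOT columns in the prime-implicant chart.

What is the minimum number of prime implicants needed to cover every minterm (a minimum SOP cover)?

6

[col 0] 001010*, 010100, 011001*, 011010*, 011011*, 100010, 100111*, 101111*, 110111*, 111011*, 111101*, 111111*
[col 1] -11011, 0-1010, 0110-1, 01101-, 1-0111*, 1-1111*, 10-111*, 11-111*, 111-11, 1111-1
[col 2] 1--111
Prime implicants: -11011, 0-1010, 010100, 0110-1, 01101-, 1--111, 100010, 111-11, 1111-1
PI chart (minterm → PIs covering it):
  10 | 0-1010  (sole → essential)
  20 | 010100  (sole → essential)
  25 | 0110-1  (sole → essential)
  27 | -11011,0110-1,01101-
  34 | 100010  (sole → essential)
  39 | 1--111  (sole → essential)
  55 | 1--111  (sole → essential)
  59 | -11011,111-11
  63 | 1--111,111-11,1111-1
Essential prime implicants: 0-1010, 010100, 0110-1, 1--111, 100010
Petrick residual → -11011
Minimum SOP uses 6 PIs: bcd'ef + a'cd'ef' + a'bc'de'f' + a'bcd'f + adef + ab'c'd'ef'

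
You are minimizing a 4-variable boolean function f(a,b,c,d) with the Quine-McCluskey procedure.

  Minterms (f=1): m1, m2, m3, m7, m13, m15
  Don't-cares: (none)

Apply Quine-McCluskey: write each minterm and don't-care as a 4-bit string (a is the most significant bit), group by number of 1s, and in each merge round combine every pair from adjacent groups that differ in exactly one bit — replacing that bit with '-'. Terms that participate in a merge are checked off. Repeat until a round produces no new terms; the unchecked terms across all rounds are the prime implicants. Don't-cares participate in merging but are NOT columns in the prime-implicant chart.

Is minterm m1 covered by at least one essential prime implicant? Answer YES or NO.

YES

Round 0: 0001✓ 0010✓ 0011✓ 0111✓ 1101✓ 1111✓
Round 1: -111 0-11 00-1 001- 11-1
PIs = {-111, 0-11, 00-1, 001-, 11-1}
Coverage chart:
  m1: 00-1 ←essential
  m2: 001- ←essential
  m3: 0-11,00-1,001-
  m7: -111,0-11
  m13: 11-1 ←essential
  m15: -111,11-1
Essential: 00-1, 001-, 11-1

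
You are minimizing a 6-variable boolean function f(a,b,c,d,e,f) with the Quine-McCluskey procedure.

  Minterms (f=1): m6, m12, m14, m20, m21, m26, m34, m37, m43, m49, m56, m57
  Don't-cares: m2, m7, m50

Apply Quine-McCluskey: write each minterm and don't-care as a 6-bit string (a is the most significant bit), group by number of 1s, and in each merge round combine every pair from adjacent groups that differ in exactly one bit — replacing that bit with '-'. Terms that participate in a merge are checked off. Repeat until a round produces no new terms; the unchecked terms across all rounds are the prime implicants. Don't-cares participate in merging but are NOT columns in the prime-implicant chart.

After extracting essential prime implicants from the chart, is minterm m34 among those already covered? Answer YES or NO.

size-2^0 implicants → 000010(✓)  000110(✓)  000111(✓)  001100(✓)  001110(✓)  010100(✓)  010101(✓)  011010  100010(✓)  100101  101011  110001(✓)  110010(✓)  111000(✓)  111001(✓)
size-2^1 implicants → -00010  00-110  000-10  00011-  0011-0  01010-  1-0010  11-001  11100-
Unchecked terms (primes): -00010, 00-110, 000-10, 00011-, 0011-0, 01010-, 011010, 1-0010, 100101, 101011, 11-001, 11100-
Minterm coverage:
  m6 ⊆ 00-110,000-10,00011-
  m12 ⊆ 0011-0 [E]
  m14 ⊆ 00-110,0011-0
  m20 ⊆ 01010- [E]
  m21 ⊆ 01010- [E]
  m26 ⊆ 011010 [E]
  m34 ⊆ -00010,1-0010
  m37 ⊆ 100101 [E]
  m43 ⊆ 101011 [E]
  m49 ⊆ 11-001 [E]
  m56 ⊆ 11100- [E]
  m57 ⊆ 11-001,11100-
E = {0011-0, 01010-, 011010, 100101, 101011, 11-001, 11100-}

NO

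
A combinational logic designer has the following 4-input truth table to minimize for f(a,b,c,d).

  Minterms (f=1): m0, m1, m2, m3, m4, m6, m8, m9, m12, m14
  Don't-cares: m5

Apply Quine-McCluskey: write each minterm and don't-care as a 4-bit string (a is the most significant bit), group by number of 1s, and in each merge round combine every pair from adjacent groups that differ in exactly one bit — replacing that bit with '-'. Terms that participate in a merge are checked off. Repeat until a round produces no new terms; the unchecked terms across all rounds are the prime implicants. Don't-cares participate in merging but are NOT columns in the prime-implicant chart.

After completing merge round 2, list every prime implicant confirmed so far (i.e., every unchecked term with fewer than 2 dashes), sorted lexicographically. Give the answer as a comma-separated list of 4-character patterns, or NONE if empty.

NONE

size-2^0 implicants → 0000(✓)  0001(✓)  0010(✓)  0011(✓)  0100(✓)  0101(✓)  0110(✓)  1000(✓)  1001(✓)  1100(✓)  1110(✓)
size-2^1 implicants → -000(✓)  -001(✓)  -100(✓)  -110(✓)  0-00(✓)  0-01(✓)  0-10(✓)  00-0(✓)  00-1(✓)  000-(✓)  001-(✓)  01-0(✓)  010-(✓)  1-00(✓)  100-(✓)  11-0(✓)
size-2^2 implicants → --00  -00-  -1-0  0--0  0-0-  00--
Unchecked terms (primes): --00, -00-, -1-0, 0--0, 0-0-, 00--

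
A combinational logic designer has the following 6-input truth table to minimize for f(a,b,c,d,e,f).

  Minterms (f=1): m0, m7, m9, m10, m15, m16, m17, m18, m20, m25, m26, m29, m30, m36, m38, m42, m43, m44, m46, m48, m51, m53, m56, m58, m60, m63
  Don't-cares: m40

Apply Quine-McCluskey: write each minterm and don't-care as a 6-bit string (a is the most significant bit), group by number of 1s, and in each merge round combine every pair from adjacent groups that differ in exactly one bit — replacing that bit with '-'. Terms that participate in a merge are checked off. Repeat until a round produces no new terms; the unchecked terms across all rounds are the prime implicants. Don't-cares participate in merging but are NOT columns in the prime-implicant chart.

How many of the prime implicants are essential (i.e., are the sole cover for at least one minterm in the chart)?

[col 0] 000000*, 000111*, 001001*, 001010*, 001111*, 010000*, 010001*, 010010*, 010100*, 011001*, 011010*, 011101*, 011110*, 100100*, 100110*, 101000*, 101010*, 101011*, 101100*, 101110*, 110000*, 110011, 110101, 111000*, 111010*, 111100*, 111111
[col 1] -01010*, -10000, -11010*, 0-0000, 0-1001, 0-1010*, 00-111, 01-001, 01-010, 010-00, 0100-0, 01000-, 011-01, 011-10, 1-1000*, 1-1010*, 1-1100*, 10-100*, 10-110*, 1001-0*, 101-00*, 101-10*, 1010-0*, 10101-, 1011-0*, 11-000, 111-00*, 1110-0*
[col 2] --1010, 1-1-00, 1-10-0, 10-1-0, 101--0
Prime implicants: --1010, -10000, 0-0000, 0-1001, 00-111, 01-001, 01-010, 010-00, 0100-0, 01000-, 011-01, 011-10, 1-1-00, 1-10-0, 10-1-0, 101--0, 10101-, 11-000, 110011, 110101, 111111
PI chart (minterm → PIs covering it):
  0 | 0-0000  (sole → essential)
  7 | 00-111  (sole → essential)
  9 | 0-1001  (sole → essential)
  10 | --1010  (sole → essential)
  15 | 00-111  (sole → essential)
  16 | -10000,0-0000,010-00,0100-0,01000-
  17 | 01-001,01000-
  18 | 01-010,0100-0
  20 | 010-00  (sole → essential)
  25 | 0-1001,01-001,011-01
  26 | --1010,01-010,011-10
  29 | 011-01  (sole → essential)
  30 | 011-10  (sole → essential)
  36 | 10-1-0  (sole → essential)
  38 | 10-1-0  (sole → essential)
  42 | --1010,1-10-0,101--0,10101-
  43 | 10101-  (sole → essential)
  44 | 1-1-00,10-1-0,101--0
  46 | 10-1-0,101--0
  48 | -10000,11-000
  51 | 110011  (sole → essential)
  53 | 110101  (sole → essential)
  56 | 1-1-00,1-10-0,11-000
  58 | --1010,1-10-0
  60 | 1-1-00  (sole → essential)
  63 | 111111  (sole → essential)
Essential prime implicants: --1010, 0-0000, 0-1001, 00-111, 010-00, 011-01, 011-10, 1-1-00, 10-1-0, 10101-, 110011, 110101, 111111

13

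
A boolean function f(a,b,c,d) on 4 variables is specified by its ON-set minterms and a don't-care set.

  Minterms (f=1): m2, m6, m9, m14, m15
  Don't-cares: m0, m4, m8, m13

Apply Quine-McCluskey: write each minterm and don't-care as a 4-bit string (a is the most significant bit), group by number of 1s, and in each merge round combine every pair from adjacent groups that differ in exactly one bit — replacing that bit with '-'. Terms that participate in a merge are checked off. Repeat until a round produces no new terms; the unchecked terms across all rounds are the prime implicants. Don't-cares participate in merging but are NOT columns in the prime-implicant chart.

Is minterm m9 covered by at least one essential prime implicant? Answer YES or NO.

size-2^0 implicants → 0000(✓)  0010(✓)  0100(✓)  0110(✓)  1000(✓)  1001(✓)  1101(✓)  1110(✓)  1111(✓)
size-2^1 implicants → -000  -110  0-00(✓)  0-10(✓)  00-0(✓)  01-0(✓)  1-01  100-  11-1  111-
size-2^2 implicants → 0--0
Unchecked terms (primes): -000, -110, 0--0, 1-01, 100-, 11-1, 111-
Minterm coverage:
  m2 ⊆ 0--0 [E]
  m6 ⊆ -110,0--0
  m9 ⊆ 1-01,100-
  m14 ⊆ -110,111-
  m15 ⊆ 11-1,111-
E = {0--0}

NO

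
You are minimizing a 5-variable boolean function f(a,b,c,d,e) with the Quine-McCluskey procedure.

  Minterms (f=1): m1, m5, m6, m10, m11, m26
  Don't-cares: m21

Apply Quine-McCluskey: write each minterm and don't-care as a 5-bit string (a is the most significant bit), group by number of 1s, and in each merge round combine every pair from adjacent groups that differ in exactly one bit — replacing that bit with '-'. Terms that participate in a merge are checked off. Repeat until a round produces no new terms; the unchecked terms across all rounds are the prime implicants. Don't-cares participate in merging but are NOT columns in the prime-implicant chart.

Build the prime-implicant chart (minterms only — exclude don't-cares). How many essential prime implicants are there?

[col 0] 00001*, 00101*, 00110, 01010*, 01011*, 10101*, 11010*
[col 1] -0101, -1010, 00-01, 0101-
Prime implicants: -0101, -1010, 00-01, 00110, 0101-
PI chart (minterm → PIs covering it):
  1 | 00-01  (sole → essential)
  5 | -0101,00-01
  6 | 00110  (sole → essential)
  10 | -1010,0101-
  11 | 0101-  (sole → essential)
  26 | -1010  (sole → essential)
Essential prime implicants: -1010, 00-01, 00110, 0101-

4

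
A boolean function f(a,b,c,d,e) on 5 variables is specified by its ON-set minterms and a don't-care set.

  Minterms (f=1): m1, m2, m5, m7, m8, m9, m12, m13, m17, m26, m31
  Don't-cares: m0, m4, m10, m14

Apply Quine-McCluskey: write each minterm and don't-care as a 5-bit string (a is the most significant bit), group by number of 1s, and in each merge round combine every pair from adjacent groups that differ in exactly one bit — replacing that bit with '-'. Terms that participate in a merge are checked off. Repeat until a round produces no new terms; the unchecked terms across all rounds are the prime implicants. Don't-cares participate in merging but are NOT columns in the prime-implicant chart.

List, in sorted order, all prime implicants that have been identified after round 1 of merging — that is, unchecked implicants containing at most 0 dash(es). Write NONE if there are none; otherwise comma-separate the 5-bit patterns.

11111

size-2^0 implicants → 00000(✓)  00001(✓)  00010(✓)  00100(✓)  00101(✓)  00111(✓)  01000(✓)  01001(✓)  01010(✓)  01100(✓)  01101(✓)  01110(✓)  10001(✓)  11010(✓)  11111
size-2^1 implicants → -0001  -1010  0-000(✓)  0-001(✓)  0-010(✓)  0-100(✓)  0-101(✓)  00-00(✓)  00-01(✓)  000-0(✓)  0000-(✓)  001-1  0010-(✓)  01-00(✓)  01-01(✓)  01-10(✓)  010-0(✓)  0100-(✓)  011-0(✓)  0110-(✓)
size-2^2 implicants → 0--00(✓)  0--01(✓)  0-0-0  0-00-(✓)  0-10-(✓)  00-0-(✓)  01--0  01-0-(✓)
size-2^3 implicants → 0--0-
Unchecked terms (primes): -0001, -1010, 0--0-, 0-0-0, 001-1, 01--0, 11111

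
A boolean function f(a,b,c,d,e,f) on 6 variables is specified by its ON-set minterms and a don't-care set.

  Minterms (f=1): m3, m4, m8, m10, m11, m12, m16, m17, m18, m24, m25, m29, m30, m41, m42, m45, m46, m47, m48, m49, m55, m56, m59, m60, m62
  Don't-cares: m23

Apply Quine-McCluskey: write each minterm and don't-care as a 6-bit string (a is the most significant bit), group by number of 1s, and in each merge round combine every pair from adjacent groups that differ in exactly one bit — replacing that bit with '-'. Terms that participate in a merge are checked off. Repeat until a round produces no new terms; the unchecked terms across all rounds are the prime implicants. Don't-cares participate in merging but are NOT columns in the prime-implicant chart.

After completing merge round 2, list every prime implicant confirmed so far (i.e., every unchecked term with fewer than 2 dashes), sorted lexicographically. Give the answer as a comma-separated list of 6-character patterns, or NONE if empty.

-01010, -10111, -11110, 0-1000, 00-011, 00-100, 001-00, 0010-0, 00101-, 0100-0, 011-01, 1-1110, 101-01, 101-10, 1011-1, 10111-, 111-00, 111011, 1111-0

[col 0] 000011*, 000100*, 001000*, 001010*, 001011*, 001100*, 010000*, 010001*, 010010*, 010111*, 011000*, 011001*, 011101*, 011110*, 101001*, 101010*, 101101*, 101110*, 101111*, 110000*, 110001*, 110111*, 111000*, 111011, 111100*, 111110*
[col 1] -01010, -10000*, -10001*, -10111, -11000*, -11110, 0-1000, 00-011, 00-100, 001-00, 0010-0, 00101-, 01-000*, 01-001*, 0100-0, 01000-*, 011-01, 01100-*, 1-1110, 101-01, 101-10, 1011-1, 10111-, 11-000*, 11000-*, 111-00, 1111-0
[col 2] -1-000, -1000-, 01-00-
Prime implicants: -01010, -1-000, -1000-, -10111, -11110, 0-1000, 00-011, 00-100, 001-00, 0010-0, 00101-, 01-00-, 0100-0, 011-01, 1-1110, 101-01, 101-10, 1011-1, 10111-, 111-00, 111011, 1111-0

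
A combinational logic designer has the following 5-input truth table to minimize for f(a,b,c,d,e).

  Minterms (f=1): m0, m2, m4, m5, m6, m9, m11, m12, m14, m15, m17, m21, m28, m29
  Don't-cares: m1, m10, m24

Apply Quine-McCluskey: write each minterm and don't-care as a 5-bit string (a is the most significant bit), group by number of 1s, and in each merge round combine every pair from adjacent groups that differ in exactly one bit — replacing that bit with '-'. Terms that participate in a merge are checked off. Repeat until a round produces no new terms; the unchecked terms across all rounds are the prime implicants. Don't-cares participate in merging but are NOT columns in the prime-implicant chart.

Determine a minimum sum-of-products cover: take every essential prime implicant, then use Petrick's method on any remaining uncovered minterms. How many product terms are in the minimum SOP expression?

Round 0: 00000✓ 00001✓ 00010✓ 00100✓ 00101✓ 00110✓ 01001✓ 01010✓ 01011✓ 01100✓ 01110✓ 01111✓ 10001✓ 10101✓ 11000✓ 11100✓ 11101✓
Round 1: -0001✓ -0101✓ -1100 0-001 0-010✓ 0-100✓ 0-110✓ 00-00✓ 00-01✓ 00-10✓ 000-0✓ 0000-✓ 001-0✓ 0010-✓ 01-10✓ 01-11✓ 010-1 0101-✓ 011-0✓ 0111-✓ 1-101 10-01✓ 11-00 1110-
Round 2: -0-01 0--10 0-1-0 00--0 00-0- 01-1-
PIs = {-0-01, -1100, 0--10, 0-001, 0-1-0, 00--0, 00-0-, 01-1-, 010-1, 1-101, 11-00, 1110-}
Coverage chart:
  m0: 00--0,00-0-
  m2: 0--10,00--0
  m4: 0-1-0,00--0,00-0-
  m5: -0-01,00-0-
  m6: 0--10,0-1-0,00--0
  m9: 0-001,010-1
  m11: 01-1-,010-1
  m12: -1100,0-1-0
  m14: 0--10,0-1-0,01-1-
  m15: 01-1- ←essential
  m17: -0-01 ←essential
  m21: -0-01,1-101
  m28: -1100,11-00,1110-
  m29: 1-101,1110-
Essential: -0-01, 01-1-
Petrick residual → -1100, 0-001, 00--0, 1-101
Min cover (6 terms): b'd'e + bcd'e' + a'c'd'e + a'b'e' + a'bd + acd'e

6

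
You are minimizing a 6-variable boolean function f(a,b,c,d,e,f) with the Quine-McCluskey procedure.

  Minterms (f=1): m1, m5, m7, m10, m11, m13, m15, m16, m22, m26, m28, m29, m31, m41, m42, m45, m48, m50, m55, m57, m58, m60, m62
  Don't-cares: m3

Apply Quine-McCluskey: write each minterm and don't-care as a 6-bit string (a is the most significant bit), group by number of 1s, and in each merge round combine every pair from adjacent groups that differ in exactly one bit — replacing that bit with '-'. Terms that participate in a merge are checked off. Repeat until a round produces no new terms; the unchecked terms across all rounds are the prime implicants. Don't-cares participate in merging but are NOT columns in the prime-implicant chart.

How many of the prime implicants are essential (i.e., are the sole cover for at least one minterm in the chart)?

size-2^0 implicants → 000001(✓)  000011(✓)  000101(✓)  000111(✓)  001010(✓)  001011(✓)  001101(✓)  001111(✓)  010000(✓)  010110  011010(✓)  011100(✓)  011101(✓)  011111(✓)  101001(✓)  101010(✓)  101101(✓)  110000(✓)  110010(✓)  110111  111001(✓)  111010(✓)  111100(✓)  111110(✓)
size-2^1 implicants → -01010(✓)  -01101  -10000  -11010(✓)  -11100  0-1010(✓)  0-1101(✓)  0-1111(✓)  00-011(✓)  00-101(✓)  00-111(✓)  000-01(✓)  000-11(✓)  0000-1(✓)  0001-1(✓)  001-11(✓)  00101-  0011-1(✓)  0111-1(✓)  01110-  1-1001  1-1010(✓)  101-01  11-010  1100-0  111-10  1111-0
size-2^2 implicants → --1010  0-11-1  00--11  00-1-1  000--1
Unchecked terms (primes): --1010, -01101, -10000, -11100, 0-11-1, 00--11, 00-1-1, 000--1, 00101-, 010110, 01110-, 1-1001, 101-01, 11-010, 1100-0, 110111, 111-10, 1111-0
Minterm coverage:
  m1 ⊆ 000--1 [E]
  m5 ⊆ 00-1-1,000--1
  m7 ⊆ 00--11,00-1-1,000--1
  m10 ⊆ --1010,00101-
  m11 ⊆ 00--11,00101-
  m13 ⊆ -01101,0-11-1,00-1-1
  m15 ⊆ 0-11-1,00--11,00-1-1
  m16 ⊆ -10000 [E]
  m22 ⊆ 010110 [E]
  m26 ⊆ --1010 [E]
  m28 ⊆ -11100,01110-
  m29 ⊆ 0-11-1,01110-
  m31 ⊆ 0-11-1 [E]
  m41 ⊆ 1-1001,101-01
  m42 ⊆ --1010 [E]
  m45 ⊆ -01101,101-01
  m48 ⊆ -10000,1100-0
  m50 ⊆ 11-010,1100-0
  m55 ⊆ 110111 [E]
  m57 ⊆ 1-1001 [E]
  m58 ⊆ --1010,11-010,111-10
  m60 ⊆ -11100,1111-0
  m62 ⊆ 111-10,1111-0
E = {--1010, -10000, 0-11-1, 000--1, 010110, 1-1001, 110111}

7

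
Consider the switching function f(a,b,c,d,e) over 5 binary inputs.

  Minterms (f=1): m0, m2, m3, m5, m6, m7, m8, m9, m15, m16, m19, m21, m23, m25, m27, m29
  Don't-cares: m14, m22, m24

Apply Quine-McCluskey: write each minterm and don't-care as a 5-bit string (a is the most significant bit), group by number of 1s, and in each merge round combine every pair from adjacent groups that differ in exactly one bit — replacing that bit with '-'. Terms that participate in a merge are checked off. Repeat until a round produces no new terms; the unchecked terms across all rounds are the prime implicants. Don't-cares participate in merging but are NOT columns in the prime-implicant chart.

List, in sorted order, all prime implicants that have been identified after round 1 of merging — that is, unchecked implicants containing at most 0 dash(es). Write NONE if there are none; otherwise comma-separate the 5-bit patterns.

NONE

[col 0] 00000*, 00010*, 00011*, 00101*, 00110*, 00111*, 01000*, 01001*, 01110*, 01111*, 10000*, 10011*, 10101*, 10110*, 10111*, 11000*, 11001*, 11011*, 11101*
[col 1] -0000*, -0011*, -0101*, -0110*, -0111*, -1000*, -1001*, 0-000*, 0-110*, 0-111*, 00-10*, 00-11*, 000-0, 0001-*, 001-1*, 0011-*, 0100-*, 0111-*, 1-000*, 1-011, 1-101, 10-11*, 101-1*, 1011-*, 11-01, 110-1, 1100-*
[col 2] --000, -0-11, -01-1, -011-, -100-, 0-11-, 00-1-
Prime implicants: --000, -0-11, -01-1, -011-, -100-, 0-11-, 00-1-, 000-0, 1-011, 1-101, 11-01, 110-1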